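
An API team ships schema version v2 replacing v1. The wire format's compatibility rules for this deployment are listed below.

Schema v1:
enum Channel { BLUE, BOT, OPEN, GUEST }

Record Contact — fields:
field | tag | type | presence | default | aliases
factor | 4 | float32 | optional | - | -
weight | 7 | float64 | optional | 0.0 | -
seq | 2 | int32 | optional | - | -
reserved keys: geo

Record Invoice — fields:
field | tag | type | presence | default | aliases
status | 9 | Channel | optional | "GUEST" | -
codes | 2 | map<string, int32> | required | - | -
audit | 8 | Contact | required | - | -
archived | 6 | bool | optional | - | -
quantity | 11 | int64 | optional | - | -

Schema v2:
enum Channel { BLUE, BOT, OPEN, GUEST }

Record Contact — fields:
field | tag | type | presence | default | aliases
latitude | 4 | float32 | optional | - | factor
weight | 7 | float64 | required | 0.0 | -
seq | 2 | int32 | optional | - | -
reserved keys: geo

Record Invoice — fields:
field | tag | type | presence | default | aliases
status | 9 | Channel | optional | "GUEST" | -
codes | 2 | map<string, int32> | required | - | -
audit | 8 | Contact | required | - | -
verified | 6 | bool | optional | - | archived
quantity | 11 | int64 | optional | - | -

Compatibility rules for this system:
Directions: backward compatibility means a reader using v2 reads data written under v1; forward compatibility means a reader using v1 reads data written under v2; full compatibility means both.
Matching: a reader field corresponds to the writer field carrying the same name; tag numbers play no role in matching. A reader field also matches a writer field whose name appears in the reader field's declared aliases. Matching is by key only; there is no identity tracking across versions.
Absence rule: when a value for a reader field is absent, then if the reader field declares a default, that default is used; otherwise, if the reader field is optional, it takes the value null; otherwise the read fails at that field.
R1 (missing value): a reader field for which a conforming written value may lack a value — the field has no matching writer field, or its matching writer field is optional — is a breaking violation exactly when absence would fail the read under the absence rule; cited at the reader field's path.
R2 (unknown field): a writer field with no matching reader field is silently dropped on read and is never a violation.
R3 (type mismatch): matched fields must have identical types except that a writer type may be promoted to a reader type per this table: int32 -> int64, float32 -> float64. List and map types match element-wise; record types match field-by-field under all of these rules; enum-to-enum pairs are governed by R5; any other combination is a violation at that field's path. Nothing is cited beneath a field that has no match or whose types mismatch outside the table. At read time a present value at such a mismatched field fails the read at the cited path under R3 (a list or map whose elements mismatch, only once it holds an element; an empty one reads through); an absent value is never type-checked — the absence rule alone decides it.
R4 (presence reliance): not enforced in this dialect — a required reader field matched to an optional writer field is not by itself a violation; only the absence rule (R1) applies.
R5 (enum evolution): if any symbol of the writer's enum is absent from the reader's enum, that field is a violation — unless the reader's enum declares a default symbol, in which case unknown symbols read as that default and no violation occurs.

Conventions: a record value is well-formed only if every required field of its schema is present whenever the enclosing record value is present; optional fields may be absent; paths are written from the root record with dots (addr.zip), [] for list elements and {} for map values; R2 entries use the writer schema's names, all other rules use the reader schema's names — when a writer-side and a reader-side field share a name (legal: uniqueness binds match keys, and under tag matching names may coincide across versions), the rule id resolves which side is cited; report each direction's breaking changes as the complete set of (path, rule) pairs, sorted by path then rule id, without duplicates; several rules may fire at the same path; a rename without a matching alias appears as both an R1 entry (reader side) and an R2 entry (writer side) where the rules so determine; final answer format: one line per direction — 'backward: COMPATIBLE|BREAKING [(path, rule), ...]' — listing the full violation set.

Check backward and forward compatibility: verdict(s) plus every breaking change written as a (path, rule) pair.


arrows below run writer -> reader for Invoice
backward on Invoice — v2 reading data written by v1:
  status: paired with writer status (Channel -> Channel; writer optional)
  codes: paired with writer codes (map<string, int32> -> map<string, int32>; writer required)
  audit: paired with writer audit (Contact -> Contact; writer required)
  verified: paired with writer archived (bool -> bool; writer optional)
  quantity: paired with writer quantity (int64 -> int64; writer optional)
  audit.latitude: paired with writer audit.factor (float32 -> float32; writer optional)
  audit.weight: paired with writer audit.weight (float64 -> float64; writer optional)
  audit.seq: paired with writer audit.seq (int32 -> int32; writer optional)
  => no violations; backward on Invoice: COMPATIBLE
forward on Invoice — v1 reading data written by v2:
  status: paired with writer status (Channel -> Channel; writer optional)
  codes: paired with writer codes (map<string, int32> -> map<string, int32>; writer required)
  audit: paired with writer audit (Contact -> Contact; writer required)
  archived: no writer match
  quantity: paired with writer quantity (int64 -> int64; writer optional)
  writer field verified has no reader counterpart
  audit.factor: no writer match
  audit.weight: paired with writer audit.weight (float64 -> float64; writer required)
  audit.seq: paired with writer audit.seq (int32 -> int32; writer optional)
  writer field audit.latitude has no reader counterpart
  => no violations; forward on Invoice: COMPATIBLE

backward: COMPATIBLE []; forward: COMPATIBLE []


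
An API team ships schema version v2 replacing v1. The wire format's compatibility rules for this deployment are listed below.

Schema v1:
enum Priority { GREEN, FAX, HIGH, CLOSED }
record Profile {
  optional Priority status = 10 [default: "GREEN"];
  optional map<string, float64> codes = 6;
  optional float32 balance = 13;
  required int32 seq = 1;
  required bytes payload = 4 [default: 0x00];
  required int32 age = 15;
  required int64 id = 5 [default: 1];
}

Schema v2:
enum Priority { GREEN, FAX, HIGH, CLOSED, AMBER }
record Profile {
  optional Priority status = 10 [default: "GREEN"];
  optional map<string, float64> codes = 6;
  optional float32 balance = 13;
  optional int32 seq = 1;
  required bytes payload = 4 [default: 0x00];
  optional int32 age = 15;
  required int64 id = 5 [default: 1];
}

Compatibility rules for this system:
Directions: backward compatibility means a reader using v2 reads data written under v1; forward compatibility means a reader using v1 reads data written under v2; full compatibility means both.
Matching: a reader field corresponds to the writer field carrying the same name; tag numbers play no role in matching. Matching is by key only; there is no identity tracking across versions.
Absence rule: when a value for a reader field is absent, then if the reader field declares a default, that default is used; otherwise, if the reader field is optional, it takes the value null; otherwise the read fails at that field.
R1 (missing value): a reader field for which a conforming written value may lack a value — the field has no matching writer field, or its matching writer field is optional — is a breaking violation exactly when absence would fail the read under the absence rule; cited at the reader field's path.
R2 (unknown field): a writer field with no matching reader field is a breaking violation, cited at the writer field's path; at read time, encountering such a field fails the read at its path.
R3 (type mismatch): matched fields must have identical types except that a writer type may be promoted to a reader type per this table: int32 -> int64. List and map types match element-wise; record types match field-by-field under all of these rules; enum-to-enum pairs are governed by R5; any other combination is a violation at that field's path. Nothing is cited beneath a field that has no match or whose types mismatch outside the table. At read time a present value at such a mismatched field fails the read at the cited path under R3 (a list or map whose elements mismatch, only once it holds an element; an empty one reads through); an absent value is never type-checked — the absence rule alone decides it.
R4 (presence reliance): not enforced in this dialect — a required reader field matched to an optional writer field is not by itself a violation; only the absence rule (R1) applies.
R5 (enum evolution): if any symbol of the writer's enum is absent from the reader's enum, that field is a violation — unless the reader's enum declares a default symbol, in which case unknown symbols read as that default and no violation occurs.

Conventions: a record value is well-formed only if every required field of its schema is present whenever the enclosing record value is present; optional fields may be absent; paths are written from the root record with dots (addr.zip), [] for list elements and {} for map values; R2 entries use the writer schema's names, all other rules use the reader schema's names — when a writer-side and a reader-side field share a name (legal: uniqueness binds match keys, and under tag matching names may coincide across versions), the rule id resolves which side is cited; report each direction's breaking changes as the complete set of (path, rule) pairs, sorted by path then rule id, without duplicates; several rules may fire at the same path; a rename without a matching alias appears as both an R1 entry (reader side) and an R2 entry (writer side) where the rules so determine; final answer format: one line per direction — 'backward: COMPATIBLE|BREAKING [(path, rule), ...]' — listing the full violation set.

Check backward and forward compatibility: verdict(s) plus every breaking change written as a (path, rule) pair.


backward: COMPATIBLE []; forward: BREAKING [(age, R1), (seq, R1), (status, R5)]

the writer's type comes first in each Profile pair
backward pass over Profile, reader schema v2, writer schema v1:
  status <- status (Priority -> Priority, writer optional)
  codes <- codes (map<string, float64> -> map<string, float64>, writer optional)
  balance <- balance (float32 -> float32, writer optional)
  seq <- seq (int32 -> int32, writer required)
  payload <- payload (bytes -> bytes, writer required)
  age <- age (int32 -> int32, writer required)
  id <- id (int64 -> int64, writer required)
  => no violations; backward on Profile: COMPATIBLE
forward pass over Profile, reader schema v1, writer schema v2:
  status <- status (Priority -> Priority, writer optional)
  codes <- codes (map<string, float64> -> map<string, float64>, writer optional)
  balance <- balance (float32 -> float32, writer optional)
  seq <- seq (int32 -> int32, writer optional)
  payload <- payload (bytes -> bytes, writer required)
  age <- age (int32 -> int32, writer optional)
  id <- id (int64 -> int64, writer required)
  violation R1 at age
  violation R1 at seq
  violation R5 at status
  => forward: BREAKING (3)


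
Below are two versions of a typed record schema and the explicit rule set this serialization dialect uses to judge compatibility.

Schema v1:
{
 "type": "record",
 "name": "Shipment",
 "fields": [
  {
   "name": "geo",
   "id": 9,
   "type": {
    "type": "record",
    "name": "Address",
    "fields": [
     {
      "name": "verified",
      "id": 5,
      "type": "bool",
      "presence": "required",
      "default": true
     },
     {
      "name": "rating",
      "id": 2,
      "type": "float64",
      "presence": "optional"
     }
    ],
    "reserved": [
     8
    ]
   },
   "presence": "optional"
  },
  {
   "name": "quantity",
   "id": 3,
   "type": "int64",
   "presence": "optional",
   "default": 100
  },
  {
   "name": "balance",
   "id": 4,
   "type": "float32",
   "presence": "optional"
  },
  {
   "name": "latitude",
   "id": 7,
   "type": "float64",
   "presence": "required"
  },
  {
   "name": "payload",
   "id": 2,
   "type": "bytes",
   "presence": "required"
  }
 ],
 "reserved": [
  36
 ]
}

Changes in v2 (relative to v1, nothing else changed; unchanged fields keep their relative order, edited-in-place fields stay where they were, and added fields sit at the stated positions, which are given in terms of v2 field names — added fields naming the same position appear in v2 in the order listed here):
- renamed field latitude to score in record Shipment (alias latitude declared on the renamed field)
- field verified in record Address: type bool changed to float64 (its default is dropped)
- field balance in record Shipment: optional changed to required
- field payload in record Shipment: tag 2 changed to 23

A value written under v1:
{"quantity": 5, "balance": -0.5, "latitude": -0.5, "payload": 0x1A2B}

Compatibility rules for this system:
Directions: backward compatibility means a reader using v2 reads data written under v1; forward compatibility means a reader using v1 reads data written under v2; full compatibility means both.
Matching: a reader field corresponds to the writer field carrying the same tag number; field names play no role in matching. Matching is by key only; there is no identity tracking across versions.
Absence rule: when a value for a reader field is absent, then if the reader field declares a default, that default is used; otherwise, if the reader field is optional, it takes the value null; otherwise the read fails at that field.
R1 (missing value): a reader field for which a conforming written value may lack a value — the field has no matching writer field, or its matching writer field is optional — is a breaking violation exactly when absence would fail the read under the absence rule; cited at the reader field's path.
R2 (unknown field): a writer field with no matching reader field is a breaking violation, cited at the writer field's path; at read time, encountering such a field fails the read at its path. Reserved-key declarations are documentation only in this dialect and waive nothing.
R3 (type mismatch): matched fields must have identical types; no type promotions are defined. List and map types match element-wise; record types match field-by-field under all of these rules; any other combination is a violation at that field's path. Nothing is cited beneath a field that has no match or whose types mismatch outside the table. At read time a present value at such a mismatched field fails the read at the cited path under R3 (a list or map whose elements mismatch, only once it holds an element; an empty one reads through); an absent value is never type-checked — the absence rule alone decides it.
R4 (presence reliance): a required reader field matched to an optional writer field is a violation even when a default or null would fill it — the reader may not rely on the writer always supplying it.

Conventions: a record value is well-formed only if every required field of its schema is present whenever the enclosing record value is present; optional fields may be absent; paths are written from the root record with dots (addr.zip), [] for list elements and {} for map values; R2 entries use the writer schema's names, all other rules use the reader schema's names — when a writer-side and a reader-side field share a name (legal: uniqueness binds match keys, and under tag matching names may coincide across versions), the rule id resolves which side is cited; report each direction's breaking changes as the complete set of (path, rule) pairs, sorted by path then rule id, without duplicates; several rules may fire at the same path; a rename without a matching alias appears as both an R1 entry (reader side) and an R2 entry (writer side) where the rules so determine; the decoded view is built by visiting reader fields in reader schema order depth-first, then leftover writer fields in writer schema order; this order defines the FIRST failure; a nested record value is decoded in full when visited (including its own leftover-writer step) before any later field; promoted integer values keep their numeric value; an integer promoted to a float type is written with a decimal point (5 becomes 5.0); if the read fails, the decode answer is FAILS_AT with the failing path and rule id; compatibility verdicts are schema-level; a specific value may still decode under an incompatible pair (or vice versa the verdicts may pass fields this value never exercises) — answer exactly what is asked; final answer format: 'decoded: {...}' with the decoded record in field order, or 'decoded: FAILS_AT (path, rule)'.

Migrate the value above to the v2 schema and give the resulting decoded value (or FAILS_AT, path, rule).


decoded: FAILS_AT (payload, R1)

each type pair in Shipment: writer, then reader
decode walk for Shipment under reader schema v2:
  geo := null (not supplied -> null)
  quantity := 5
  balance := -0.5
  score := -0.5 (from writer latitude)
  read fails at payload under R1 (no fill)
  => FAILS_AT (payload, R1)
diffs on Shipment not affecting the asked answer:
  renamed field latitude to score in record Shipment (alias latitude declared on the renamed field) -> no rule fires on it and the decoded Shipment view is identical with or without it
  field verified in record Address: type bool changed to float64 (its default is dropped) -> schema-level compatibility only; this Shipment value's decode is unchanged
  field balance in record Shipment: optional changed to required -> schema-level compatibility only; this Shipment value's decode is unchanged


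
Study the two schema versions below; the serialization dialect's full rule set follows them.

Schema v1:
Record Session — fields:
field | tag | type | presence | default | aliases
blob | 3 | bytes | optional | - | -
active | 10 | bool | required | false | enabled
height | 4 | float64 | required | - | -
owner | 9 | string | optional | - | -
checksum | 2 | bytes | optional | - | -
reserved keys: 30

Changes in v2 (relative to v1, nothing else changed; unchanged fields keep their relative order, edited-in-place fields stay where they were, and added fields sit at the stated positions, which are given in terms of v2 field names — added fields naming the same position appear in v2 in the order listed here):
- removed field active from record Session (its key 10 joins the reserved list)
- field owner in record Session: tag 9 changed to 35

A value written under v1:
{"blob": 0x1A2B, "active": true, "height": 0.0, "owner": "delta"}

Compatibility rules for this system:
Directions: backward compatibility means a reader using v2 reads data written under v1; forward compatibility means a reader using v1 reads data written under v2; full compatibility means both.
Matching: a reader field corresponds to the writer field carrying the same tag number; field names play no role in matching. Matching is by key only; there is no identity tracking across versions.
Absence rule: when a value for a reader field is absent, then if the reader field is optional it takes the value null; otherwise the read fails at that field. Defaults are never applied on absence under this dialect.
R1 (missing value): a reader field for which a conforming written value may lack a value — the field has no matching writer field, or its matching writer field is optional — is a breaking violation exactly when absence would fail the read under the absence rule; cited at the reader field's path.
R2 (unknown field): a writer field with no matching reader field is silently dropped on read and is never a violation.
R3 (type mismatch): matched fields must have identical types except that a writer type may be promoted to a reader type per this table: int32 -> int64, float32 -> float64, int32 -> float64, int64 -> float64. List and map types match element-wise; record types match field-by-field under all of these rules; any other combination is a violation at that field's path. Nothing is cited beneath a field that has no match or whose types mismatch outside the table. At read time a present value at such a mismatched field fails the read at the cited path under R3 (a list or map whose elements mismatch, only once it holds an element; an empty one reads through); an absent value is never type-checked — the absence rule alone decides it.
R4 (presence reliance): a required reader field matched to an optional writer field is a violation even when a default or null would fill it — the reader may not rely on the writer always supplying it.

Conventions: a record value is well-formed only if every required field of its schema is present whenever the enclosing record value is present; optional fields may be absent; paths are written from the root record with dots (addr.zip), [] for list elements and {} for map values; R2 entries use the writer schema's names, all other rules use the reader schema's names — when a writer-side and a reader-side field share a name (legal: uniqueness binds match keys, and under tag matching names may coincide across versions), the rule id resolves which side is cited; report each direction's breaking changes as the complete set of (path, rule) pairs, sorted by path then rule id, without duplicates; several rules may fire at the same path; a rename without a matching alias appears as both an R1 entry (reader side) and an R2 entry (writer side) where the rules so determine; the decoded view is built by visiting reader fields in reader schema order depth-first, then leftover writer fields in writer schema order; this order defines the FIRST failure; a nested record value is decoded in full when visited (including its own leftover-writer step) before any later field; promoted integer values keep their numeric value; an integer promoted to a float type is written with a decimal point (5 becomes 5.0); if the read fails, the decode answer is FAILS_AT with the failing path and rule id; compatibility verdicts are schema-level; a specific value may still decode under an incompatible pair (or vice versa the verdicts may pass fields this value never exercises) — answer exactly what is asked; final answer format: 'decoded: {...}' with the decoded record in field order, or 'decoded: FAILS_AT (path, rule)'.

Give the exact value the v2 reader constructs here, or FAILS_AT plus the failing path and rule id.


decoded: {"blob": 0x1A2B, "height": 0.0, "owner": null, "checksum": null}

the writer's type comes first in each Session pair
migrating the Session value to v2:
  blob := 0x1A2B
  height := 0.0
  owner := null (missing; optional => null)
  checksum := null (missing; optional => null)
  writer active: no reader field; dropped
  writer owner: no reader field; dropped
  => decoded: {"blob": 0x1A2B, "height": 0.0, "owner": null, "checksum": null}


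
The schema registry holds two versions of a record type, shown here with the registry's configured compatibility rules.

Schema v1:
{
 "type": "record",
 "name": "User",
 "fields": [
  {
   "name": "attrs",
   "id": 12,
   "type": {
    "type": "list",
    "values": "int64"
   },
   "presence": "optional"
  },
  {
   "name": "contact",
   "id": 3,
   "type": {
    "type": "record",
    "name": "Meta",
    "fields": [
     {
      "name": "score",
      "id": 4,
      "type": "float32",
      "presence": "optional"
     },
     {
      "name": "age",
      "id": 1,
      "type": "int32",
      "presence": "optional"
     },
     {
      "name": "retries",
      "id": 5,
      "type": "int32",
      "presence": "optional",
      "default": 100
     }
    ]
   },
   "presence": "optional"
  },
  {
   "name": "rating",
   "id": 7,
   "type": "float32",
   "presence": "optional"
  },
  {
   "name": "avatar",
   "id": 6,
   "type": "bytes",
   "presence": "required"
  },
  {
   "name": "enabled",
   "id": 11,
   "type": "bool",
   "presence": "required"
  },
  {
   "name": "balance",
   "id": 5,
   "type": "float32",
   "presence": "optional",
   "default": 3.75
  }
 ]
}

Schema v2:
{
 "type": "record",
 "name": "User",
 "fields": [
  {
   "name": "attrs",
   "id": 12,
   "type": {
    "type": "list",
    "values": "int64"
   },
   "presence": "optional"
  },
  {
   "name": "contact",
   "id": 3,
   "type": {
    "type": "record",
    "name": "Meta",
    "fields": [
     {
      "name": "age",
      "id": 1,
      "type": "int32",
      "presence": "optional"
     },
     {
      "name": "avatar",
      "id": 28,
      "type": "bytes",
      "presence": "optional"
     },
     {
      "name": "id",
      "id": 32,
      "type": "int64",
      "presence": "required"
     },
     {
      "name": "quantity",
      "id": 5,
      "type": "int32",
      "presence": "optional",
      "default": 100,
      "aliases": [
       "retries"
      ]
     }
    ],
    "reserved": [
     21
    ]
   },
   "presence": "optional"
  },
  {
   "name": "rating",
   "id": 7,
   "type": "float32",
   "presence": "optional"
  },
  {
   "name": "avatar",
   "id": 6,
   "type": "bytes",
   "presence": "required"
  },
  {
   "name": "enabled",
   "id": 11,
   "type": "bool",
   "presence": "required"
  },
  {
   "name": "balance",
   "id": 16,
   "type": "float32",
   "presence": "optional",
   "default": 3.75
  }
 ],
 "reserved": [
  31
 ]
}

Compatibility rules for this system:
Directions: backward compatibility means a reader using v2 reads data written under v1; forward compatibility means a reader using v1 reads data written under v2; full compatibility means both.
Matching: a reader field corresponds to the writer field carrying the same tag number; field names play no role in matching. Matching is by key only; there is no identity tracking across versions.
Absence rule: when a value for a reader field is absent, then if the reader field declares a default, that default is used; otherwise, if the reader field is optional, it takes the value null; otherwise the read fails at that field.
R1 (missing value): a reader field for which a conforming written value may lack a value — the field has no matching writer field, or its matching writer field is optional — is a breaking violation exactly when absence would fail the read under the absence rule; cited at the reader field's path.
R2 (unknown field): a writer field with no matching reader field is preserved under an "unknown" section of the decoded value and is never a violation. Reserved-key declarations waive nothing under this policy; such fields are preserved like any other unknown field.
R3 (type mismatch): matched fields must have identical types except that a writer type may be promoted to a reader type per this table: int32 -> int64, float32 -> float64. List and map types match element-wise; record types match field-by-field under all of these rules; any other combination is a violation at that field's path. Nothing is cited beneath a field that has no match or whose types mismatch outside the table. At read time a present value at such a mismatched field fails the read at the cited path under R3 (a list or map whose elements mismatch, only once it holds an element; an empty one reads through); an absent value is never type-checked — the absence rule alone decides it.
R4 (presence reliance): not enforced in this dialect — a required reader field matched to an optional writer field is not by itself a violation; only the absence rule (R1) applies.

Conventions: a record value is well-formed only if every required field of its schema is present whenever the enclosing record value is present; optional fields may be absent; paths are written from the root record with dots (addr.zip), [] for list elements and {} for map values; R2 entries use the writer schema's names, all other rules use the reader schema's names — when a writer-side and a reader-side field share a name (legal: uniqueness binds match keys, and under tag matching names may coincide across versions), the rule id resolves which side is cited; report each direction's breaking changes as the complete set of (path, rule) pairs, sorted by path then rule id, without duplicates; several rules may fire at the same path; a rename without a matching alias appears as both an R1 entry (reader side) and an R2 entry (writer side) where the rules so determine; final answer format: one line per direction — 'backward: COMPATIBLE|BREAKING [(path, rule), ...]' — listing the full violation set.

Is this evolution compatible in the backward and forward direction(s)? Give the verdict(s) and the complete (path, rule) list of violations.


arrows below run writer -> reader for User
backward pass over User, reader schema v2, writer schema v1:
  attrs <- attrs (list<int64> -> list<int64>, writer optional)
  contact <- contact (Meta -> Meta, writer optional)
  rating <- rating (float32 -> float32, writer optional)
  avatar <- avatar (bytes -> bytes, writer required)
  enabled <- enabled (bool -> bool, writer required)
  no writer field matches reader balance
  writer field balance has no reader counterpart
  contact.age <- contact.age (int32 -> int32, writer optional)
  no writer field matches reader contact.avatar
  no writer field matches reader contact.id
  contact.quantity <- contact.retries (int32 -> int32, writer optional)
  writer field contact.score has no reader counterpart
  violation R1 at contact.id
  => backward: BREAKING (1)
forward pass over User, reader schema v1, writer schema v2:
  attrs <- attrs (list<int64> -> list<int64>, writer optional)
  contact <- contact (Meta -> Meta, writer optional)
  rating <- rating (float32 -> float32, writer optional)
  avatar <- avatar (bytes -> bytes, writer required)
  enabled <- enabled (bool -> bool, writer required)
  no writer field matches reader balance
  writer field balance has no reader counterpart
  no writer field matches reader contact.score
  contact.age <- contact.age (int32 -> int32, writer optional)
  contact.retries <- contact.quantity (int32 -> int32, writer optional)
  writer field contact.avatar has no reader counterpart
  writer field contact.id has no reader counterpart
  => no violations; forward on User: COMPATIBLE

backward: BREAKING [(contact.id, R1)]; forward: COMPATIBLE []


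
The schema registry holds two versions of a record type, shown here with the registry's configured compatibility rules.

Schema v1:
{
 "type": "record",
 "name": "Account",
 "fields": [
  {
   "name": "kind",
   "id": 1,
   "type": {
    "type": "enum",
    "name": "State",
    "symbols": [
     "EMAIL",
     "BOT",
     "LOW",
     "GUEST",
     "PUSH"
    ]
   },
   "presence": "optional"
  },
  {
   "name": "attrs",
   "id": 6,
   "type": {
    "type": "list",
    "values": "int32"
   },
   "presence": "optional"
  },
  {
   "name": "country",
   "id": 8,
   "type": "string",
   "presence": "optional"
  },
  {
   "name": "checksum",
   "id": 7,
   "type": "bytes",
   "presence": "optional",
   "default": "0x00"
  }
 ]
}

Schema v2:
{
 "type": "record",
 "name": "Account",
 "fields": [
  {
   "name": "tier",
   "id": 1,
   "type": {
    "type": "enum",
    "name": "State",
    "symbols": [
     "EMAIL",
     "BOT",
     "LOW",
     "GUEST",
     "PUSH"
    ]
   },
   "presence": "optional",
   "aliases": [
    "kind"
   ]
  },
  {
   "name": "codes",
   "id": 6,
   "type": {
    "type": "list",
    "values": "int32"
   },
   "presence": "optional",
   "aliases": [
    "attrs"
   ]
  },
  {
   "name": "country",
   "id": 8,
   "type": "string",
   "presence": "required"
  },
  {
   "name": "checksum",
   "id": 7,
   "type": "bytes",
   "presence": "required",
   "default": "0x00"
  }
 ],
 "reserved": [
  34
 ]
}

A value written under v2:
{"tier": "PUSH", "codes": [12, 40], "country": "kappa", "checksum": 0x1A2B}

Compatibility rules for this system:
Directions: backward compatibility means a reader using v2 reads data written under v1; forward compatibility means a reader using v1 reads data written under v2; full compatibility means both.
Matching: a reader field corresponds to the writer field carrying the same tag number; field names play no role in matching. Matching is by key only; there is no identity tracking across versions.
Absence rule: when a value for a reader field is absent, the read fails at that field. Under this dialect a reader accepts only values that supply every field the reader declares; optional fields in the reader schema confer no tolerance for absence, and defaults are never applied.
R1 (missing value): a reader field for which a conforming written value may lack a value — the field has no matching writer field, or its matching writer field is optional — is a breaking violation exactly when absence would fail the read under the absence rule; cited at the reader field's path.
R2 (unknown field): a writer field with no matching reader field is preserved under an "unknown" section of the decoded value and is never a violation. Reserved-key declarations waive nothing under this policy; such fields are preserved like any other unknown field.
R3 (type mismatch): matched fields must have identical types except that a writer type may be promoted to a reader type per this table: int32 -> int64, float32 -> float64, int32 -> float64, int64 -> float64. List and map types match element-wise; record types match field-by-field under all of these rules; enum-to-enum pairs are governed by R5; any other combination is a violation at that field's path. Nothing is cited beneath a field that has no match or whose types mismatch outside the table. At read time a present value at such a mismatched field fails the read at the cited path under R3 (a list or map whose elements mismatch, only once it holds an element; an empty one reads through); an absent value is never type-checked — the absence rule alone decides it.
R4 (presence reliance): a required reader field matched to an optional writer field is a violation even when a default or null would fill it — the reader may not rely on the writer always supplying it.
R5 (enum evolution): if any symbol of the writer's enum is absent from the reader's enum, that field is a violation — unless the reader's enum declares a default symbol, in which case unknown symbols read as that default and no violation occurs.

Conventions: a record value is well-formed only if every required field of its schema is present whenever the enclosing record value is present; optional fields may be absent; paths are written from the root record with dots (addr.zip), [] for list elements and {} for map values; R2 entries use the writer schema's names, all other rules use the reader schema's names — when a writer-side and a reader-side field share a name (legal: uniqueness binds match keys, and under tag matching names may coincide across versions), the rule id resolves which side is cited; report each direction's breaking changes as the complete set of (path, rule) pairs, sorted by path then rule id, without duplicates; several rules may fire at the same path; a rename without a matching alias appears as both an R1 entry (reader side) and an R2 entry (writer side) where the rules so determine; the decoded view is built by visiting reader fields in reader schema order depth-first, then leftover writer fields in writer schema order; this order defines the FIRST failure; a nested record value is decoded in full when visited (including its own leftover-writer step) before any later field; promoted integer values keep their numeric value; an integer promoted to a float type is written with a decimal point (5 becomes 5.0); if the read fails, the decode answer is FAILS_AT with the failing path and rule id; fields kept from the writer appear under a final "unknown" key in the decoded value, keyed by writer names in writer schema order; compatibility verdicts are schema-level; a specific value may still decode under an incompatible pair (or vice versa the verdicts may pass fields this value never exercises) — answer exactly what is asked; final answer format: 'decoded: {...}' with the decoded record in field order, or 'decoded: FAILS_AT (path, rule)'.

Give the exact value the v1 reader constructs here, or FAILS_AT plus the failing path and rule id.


arrows below run writer -> reader for Account
migrating the Account value to v1:
  kind := "PUSH" (from writer tier)
  attrs := [12, 40] (from writer codes)
  country := "kappa"
  checksum := 0x1A2B
  => decoded: {"kind": "PUSH", "attrs": [12, 40], "country": "kappa", "checksum": 0x1A2B}
the rest of the Account diff is inert for this question:
  renamed field kind to tier in record Account (alias kind declared on the renamed field) -> changes Account's schema-level verdicts only — the decode of this value is the same
  field country in record Account: optional changed to required -> changes Account's schema-level verdicts only — the decode of this value is the same
  renamed field attrs to codes in record Account (alias attrs declared on the renamed field) -> changes Account's schema-level verdicts only — the decode of this value is the same
  field checksum in record Account: optional changed to required -> changes Account's schema-level verdicts only — the decode of this value is the same

decoded: {"kind": "PUSH", "attrs": [12, 40], "country": "kappa", "checksum": 0x1A2B}


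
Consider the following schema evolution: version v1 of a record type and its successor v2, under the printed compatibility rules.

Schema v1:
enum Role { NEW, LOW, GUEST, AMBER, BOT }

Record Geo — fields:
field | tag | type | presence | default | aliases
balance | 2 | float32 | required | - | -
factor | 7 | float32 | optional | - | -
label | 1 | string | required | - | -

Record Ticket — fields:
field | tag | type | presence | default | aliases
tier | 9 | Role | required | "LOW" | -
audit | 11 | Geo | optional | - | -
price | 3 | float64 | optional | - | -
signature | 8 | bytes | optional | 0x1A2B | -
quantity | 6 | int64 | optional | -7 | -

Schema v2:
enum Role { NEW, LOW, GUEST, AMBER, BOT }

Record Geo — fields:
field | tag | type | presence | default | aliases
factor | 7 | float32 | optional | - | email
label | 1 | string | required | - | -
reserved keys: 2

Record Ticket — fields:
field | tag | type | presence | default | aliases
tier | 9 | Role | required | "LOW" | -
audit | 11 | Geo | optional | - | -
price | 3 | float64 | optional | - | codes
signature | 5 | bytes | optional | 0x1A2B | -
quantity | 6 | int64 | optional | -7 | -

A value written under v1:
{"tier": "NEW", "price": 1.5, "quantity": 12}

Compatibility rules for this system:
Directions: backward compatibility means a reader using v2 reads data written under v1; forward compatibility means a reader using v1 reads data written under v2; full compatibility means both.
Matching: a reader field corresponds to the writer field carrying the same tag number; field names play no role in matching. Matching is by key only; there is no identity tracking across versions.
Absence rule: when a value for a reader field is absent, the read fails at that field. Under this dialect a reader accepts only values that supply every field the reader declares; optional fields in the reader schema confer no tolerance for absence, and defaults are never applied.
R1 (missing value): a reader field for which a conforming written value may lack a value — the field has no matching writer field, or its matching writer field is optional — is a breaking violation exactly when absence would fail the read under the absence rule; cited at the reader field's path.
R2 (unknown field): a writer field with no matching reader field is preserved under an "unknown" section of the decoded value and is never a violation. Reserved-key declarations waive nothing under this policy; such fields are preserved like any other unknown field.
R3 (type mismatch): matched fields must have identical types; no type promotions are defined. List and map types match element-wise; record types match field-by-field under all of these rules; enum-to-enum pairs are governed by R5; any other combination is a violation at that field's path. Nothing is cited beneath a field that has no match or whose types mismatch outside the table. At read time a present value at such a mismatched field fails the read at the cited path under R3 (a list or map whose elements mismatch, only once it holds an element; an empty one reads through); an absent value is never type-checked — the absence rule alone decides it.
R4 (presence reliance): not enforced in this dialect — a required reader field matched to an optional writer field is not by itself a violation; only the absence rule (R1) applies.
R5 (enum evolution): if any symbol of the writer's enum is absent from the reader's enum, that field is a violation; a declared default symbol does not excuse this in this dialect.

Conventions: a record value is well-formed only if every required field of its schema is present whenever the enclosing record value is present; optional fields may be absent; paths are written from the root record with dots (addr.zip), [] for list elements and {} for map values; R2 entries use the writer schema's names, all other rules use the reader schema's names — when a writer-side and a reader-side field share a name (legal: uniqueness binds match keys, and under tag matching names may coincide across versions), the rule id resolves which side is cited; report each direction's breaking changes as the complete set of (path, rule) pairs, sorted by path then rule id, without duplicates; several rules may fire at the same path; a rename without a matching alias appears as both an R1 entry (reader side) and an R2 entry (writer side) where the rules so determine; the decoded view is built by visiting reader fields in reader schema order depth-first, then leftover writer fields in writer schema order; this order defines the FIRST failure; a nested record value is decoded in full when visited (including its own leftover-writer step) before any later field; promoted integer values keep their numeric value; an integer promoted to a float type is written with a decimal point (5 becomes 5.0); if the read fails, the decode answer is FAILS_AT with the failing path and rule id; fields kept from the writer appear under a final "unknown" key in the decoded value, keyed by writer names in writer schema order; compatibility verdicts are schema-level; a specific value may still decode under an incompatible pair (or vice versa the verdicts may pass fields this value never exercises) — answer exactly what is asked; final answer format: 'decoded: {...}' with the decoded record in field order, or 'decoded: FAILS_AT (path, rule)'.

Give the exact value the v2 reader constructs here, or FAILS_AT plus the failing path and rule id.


decoded: FAILS_AT (audit, R1)

in Ticket below, arrows point writer -> reader
decoding the Ticket value with the v2 reader:
  tier := "NEW"
  read fails at audit under R1 (no fill)
  => FAILS_AT (audit, R1)
remaining Ticket differences; none change what is asked:
  removed field balance from record Geo (its key 2 joins the reserved list) -> affects the rule determinations only; this particular Ticket value decodes identically
  field signature in record Ticket: tag 8 changed to 5 -> no rule fires on it and the decoded Ticket view is identical with or without it
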